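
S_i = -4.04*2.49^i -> [-4.04, -10.06, -25.05, -62.37, -155.3]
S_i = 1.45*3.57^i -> [1.45, 5.18, 18.48, 65.97, 235.53]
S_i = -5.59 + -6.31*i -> [-5.59, -11.9, -18.21, -24.52, -30.83]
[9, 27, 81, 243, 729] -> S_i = 9*3^i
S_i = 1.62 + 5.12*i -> [1.62, 6.74, 11.86, 16.98, 22.1]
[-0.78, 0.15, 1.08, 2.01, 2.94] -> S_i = -0.78 + 0.93*i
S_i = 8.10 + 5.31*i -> [8.1, 13.41, 18.72, 24.03, 29.34]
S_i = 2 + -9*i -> [2, -7, -16, -25, -34]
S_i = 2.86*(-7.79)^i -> [2.86, -22.28, 173.56, -1352.01, 10532.12]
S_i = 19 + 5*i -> [19, 24, 29, 34, 39]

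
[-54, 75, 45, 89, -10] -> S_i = Random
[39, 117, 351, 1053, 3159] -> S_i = 39*3^i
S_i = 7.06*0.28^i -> [7.06, 1.98, 0.55, 0.15, 0.04]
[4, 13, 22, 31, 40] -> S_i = 4 + 9*i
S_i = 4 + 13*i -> [4, 17, 30, 43, 56]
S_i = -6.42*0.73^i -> [-6.42, -4.69, -3.42, -2.5, -1.82]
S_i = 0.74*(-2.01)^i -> [0.74, -1.49, 2.99, -6.01, 12.08]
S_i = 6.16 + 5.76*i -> [6.16, 11.92, 17.68, 23.44, 29.2]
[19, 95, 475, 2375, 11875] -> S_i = 19*5^i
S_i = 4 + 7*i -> [4, 11, 18, 25, 32]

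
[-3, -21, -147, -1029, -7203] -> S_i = -3*7^i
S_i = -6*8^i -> [-6, -48, -384, -3072, -24576]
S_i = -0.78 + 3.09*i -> [-0.78, 2.31, 5.4, 8.49, 11.58]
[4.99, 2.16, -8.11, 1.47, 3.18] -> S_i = Random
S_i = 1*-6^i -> [1, -6, 36, -216, 1296]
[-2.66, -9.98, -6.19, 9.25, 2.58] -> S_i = Random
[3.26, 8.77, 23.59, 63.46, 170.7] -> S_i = 3.26*2.69^i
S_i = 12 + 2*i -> [12, 14, 16, 18, 20]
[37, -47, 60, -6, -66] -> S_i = Random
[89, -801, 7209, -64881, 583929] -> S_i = 89*-9^i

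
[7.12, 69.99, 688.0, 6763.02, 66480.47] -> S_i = 7.12*9.83^i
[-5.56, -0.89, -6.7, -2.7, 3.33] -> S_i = Random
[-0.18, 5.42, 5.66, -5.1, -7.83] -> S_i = Random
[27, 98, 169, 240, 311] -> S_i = 27 + 71*i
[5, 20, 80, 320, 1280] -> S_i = 5*4^i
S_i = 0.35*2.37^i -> [0.35, 0.83, 1.97, 4.66, 11.04]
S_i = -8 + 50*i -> [-8, 42, 92, 142, 192]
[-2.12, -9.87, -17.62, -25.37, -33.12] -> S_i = -2.12 + -7.75*i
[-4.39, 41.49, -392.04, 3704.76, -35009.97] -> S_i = -4.39*(-9.45)^i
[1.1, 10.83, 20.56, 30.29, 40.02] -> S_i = 1.10 + 9.73*i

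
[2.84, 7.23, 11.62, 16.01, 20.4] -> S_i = 2.84 + 4.39*i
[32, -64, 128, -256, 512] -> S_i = 32*-2^i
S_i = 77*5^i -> [77, 385, 1925, 9625, 48125]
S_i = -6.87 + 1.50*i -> [-6.87, -5.37, -3.87, -2.37, -0.87]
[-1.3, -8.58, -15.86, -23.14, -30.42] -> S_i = -1.30 + -7.28*i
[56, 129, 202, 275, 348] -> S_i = 56 + 73*i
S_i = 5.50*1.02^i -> [5.5, 5.61, 5.72, 5.84, 5.95]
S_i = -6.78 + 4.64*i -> [-6.78, -2.14, 2.5, 7.14, 11.78]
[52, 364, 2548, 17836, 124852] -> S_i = 52*7^i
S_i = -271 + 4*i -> [-271, -267, -263, -259, -255]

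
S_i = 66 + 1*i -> [66, 67, 68, 69, 70]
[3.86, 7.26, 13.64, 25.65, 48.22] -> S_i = 3.86*1.88^i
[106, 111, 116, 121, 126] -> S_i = 106 + 5*i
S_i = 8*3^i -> [8, 24, 72, 216, 648]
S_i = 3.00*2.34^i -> [3.0, 7.02, 16.43, 38.44, 89.95]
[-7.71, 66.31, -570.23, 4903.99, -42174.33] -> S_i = -7.71*(-8.60)^i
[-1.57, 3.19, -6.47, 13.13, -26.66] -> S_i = -1.57*(-2.03)^i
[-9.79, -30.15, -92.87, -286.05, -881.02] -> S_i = -9.79*3.08^i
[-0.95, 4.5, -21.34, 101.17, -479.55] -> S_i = -0.95*(-4.74)^i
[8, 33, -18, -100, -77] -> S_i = Random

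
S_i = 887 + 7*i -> [887, 894, 901, 908, 915]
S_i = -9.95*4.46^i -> [-9.95, -44.38, -197.92, -882.73, -3936.97]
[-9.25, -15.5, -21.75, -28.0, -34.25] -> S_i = -9.25 + -6.25*i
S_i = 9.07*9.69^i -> [9.07, 87.89, 851.64, 8252.37, 79965.45]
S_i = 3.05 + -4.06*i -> [3.05, -1.01, -5.07, -9.13, -13.19]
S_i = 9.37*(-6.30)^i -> [9.37, -59.03, 371.9, -2342.94, 14760.52]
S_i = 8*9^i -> [8, 72, 648, 5832, 52488]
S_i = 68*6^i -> [68, 408, 2448, 14688, 88128]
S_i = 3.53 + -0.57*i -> [3.53, 2.96, 2.39, 1.82, 1.25]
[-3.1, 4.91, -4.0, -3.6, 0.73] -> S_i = Random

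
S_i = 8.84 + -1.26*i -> [8.84, 7.58, 6.32, 5.06, 3.8]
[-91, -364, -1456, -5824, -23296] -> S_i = -91*4^i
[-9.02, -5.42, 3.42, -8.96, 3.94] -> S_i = Random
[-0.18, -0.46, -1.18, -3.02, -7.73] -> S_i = -0.18*2.56^i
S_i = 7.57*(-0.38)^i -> [7.57, -2.88, 1.09, -0.42, 0.16]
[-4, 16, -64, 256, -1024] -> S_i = -4*-4^i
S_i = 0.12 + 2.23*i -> [0.12, 2.35, 4.58, 6.81, 9.04]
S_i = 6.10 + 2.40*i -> [6.1, 8.5, 10.9, 13.3, 15.7]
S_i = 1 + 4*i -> [1, 5, 9, 13, 17]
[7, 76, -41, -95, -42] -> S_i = Random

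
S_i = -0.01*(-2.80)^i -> [-0.01, 0.03, -0.08, 0.22, -0.61]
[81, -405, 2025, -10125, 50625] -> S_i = 81*-5^i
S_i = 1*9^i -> [1, 9, 81, 729, 6561]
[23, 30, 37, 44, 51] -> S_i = 23 + 7*i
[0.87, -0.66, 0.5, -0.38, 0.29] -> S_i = 0.87*(-0.76)^i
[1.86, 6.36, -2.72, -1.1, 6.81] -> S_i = Random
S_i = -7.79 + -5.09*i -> [-7.79, -12.88, -17.97, -23.06, -28.15]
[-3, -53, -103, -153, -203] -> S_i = -3 + -50*i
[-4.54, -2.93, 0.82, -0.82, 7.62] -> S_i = Random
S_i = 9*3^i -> [9, 27, 81, 243, 729]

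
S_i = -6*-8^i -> [-6, 48, -384, 3072, -24576]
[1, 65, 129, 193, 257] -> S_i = 1 + 64*i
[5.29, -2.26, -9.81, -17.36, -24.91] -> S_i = 5.29 + -7.55*i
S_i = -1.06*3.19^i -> [-1.06, -3.38, -10.79, -34.41, -109.77]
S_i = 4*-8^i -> [4, -32, 256, -2048, 16384]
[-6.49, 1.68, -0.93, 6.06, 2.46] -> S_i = Random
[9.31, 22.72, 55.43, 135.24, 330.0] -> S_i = 9.31*2.44^i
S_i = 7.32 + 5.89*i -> [7.32, 13.21, 19.1, 24.99, 30.88]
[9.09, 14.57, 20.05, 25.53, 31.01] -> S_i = 9.09 + 5.48*i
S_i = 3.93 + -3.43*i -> [3.93, 0.5, -2.93, -6.36, -9.79]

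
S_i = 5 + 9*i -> [5, 14, 23, 32, 41]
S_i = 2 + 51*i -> [2, 53, 104, 155, 206]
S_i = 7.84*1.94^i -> [7.84, 15.21, 29.51, 57.24, 111.05]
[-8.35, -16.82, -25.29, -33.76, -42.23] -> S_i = -8.35 + -8.47*i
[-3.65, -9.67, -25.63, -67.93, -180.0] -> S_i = -3.65*2.65^i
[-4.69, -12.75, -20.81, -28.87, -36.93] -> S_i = -4.69 + -8.06*i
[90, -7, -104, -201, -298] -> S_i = 90 + -97*i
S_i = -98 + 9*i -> [-98, -89, -80, -71, -62]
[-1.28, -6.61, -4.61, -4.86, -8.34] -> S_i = Random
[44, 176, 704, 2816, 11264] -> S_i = 44*4^i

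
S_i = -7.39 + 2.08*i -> [-7.39, -5.31, -3.23, -1.15, 0.93]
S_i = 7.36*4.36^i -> [7.36, 32.09, 139.91, 610.01, 2659.65]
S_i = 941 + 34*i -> [941, 975, 1009, 1043, 1077]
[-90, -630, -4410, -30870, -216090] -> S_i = -90*7^i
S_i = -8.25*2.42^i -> [-8.25, -19.96, -48.32, -116.92, -282.95]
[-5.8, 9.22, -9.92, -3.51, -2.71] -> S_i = Random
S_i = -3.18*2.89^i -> [-3.18, -9.19, -26.56, -76.76, -221.83]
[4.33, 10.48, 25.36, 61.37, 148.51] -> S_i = 4.33*2.42^i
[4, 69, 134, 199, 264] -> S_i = 4 + 65*i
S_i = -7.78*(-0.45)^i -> [-7.78, 3.5, -1.58, 0.71, -0.32]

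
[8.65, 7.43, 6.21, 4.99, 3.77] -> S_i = 8.65 + -1.22*i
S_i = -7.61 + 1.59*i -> [-7.61, -6.02, -4.43, -2.84, -1.25]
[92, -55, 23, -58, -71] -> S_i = Random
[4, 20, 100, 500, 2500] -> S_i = 4*5^i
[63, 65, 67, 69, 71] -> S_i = 63 + 2*i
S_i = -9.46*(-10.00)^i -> [-9.46, 94.6, -946.0, 9460.0, -94600.0]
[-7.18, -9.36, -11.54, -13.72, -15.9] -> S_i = -7.18 + -2.18*i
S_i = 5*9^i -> [5, 45, 405, 3645, 32805]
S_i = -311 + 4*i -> [-311, -307, -303, -299, -295]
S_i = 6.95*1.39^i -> [6.95, 9.66, 13.43, 18.67, 25.94]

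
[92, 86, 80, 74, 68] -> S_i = 92 + -6*i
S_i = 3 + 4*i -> [3, 7, 11, 15, 19]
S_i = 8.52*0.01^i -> [8.52, 0.09, 0.0, 0.0, 0.0]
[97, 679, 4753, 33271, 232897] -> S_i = 97*7^i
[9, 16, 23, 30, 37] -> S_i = 9 + 7*i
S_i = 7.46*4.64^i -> [7.46, 34.61, 160.61, 745.23, 3457.89]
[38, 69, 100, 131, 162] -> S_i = 38 + 31*i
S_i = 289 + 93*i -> [289, 382, 475, 568, 661]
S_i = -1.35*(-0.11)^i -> [-1.35, 0.15, -0.02, 0.0, -0.0]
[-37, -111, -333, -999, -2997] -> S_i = -37*3^i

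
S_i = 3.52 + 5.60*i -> [3.52, 9.12, 14.72, 20.32, 25.92]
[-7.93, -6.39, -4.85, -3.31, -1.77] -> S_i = -7.93 + 1.54*i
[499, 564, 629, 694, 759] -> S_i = 499 + 65*i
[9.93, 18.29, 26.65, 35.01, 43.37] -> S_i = 9.93 + 8.36*i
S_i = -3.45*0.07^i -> [-3.45, -0.24, -0.02, -0.0, -0.0]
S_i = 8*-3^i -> [8, -24, 72, -216, 648]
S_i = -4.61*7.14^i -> [-4.61, -32.92, -235.02, -1678.01, -11981.02]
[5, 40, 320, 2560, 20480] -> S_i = 5*8^i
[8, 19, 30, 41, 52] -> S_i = 8 + 11*i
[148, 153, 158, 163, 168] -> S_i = 148 + 5*i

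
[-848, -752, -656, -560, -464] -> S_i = -848 + 96*i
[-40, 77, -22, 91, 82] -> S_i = Random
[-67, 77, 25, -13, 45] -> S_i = Random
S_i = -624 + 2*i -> [-624, -622, -620, -618, -616]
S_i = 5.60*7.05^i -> [5.6, 39.48, 278.33, 1962.25, 13833.9]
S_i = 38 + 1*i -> [38, 39, 40, 41, 42]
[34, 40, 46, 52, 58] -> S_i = 34 + 6*i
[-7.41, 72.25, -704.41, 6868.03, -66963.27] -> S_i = -7.41*(-9.75)^i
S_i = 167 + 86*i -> [167, 253, 339, 425, 511]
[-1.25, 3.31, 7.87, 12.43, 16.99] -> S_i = -1.25 + 4.56*i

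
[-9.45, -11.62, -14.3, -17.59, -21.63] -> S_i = -9.45*1.23^i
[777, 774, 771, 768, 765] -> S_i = 777 + -3*i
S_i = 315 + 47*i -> [315, 362, 409, 456, 503]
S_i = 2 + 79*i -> [2, 81, 160, 239, 318]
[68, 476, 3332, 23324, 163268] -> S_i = 68*7^i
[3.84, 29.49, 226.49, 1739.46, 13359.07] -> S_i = 3.84*7.68^i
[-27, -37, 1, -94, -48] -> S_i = Random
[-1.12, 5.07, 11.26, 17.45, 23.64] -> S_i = -1.12 + 6.19*i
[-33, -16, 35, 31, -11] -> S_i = Random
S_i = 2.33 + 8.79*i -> [2.33, 11.12, 19.91, 28.7, 37.49]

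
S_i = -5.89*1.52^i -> [-5.89, -8.95, -13.61, -20.68, -31.44]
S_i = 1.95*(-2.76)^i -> [1.95, -5.38, 14.85, -41.0, 113.15]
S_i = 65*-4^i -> [65, -260, 1040, -4160, 16640]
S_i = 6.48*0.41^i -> [6.48, 2.66, 1.09, 0.45, 0.18]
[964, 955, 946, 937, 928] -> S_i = 964 + -9*i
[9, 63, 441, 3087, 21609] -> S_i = 9*7^i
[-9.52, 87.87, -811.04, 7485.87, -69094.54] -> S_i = -9.52*(-9.23)^i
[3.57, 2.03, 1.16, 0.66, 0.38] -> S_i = 3.57*0.57^i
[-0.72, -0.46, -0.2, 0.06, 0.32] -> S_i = -0.72 + 0.26*i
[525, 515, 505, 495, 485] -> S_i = 525 + -10*i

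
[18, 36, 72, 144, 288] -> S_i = 18*2^i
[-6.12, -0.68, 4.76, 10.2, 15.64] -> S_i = -6.12 + 5.44*i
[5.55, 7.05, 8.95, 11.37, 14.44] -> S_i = 5.55*1.27^i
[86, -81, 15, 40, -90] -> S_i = Random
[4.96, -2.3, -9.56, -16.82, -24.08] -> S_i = 4.96 + -7.26*i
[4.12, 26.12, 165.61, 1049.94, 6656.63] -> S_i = 4.12*6.34^i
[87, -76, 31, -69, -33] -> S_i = Random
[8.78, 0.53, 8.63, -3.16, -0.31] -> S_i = Random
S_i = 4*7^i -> [4, 28, 196, 1372, 9604]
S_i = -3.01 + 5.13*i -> [-3.01, 2.12, 7.25, 12.38, 17.51]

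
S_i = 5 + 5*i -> [5, 10, 15, 20, 25]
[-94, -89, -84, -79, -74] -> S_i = -94 + 5*i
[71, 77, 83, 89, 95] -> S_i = 71 + 6*i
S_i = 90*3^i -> [90, 270, 810, 2430, 7290]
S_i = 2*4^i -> [2, 8, 32, 128, 512]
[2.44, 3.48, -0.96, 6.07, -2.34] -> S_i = Random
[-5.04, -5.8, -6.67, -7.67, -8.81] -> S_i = -5.04*1.15^i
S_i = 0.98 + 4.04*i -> [0.98, 5.02, 9.06, 13.1, 17.14]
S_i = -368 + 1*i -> [-368, -367, -366, -365, -364]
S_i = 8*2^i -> [8, 16, 32, 64, 128]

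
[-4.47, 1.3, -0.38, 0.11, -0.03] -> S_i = -4.47*(-0.29)^i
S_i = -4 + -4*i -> [-4, -8, -12, -16, -20]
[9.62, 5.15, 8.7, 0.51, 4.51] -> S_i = Random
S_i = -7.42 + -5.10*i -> [-7.42, -12.52, -17.62, -22.72, -27.82]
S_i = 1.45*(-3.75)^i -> [1.45, -5.44, 20.39, -76.46, 286.74]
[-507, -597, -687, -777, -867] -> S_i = -507 + -90*i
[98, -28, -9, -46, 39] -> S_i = Random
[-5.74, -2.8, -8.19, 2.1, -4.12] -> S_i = Random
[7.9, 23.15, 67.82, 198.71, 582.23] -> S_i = 7.90*2.93^i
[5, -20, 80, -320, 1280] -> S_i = 5*-4^i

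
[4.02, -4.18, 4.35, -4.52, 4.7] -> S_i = 4.02*(-1.04)^i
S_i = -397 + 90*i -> [-397, -307, -217, -127, -37]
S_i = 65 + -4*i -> [65, 61, 57, 53, 49]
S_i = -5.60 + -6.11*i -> [-5.6, -11.71, -17.82, -23.93, -30.04]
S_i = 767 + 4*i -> [767, 771, 775, 779, 783]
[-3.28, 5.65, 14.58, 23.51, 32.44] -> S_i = -3.28 + 8.93*i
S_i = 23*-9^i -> [23, -207, 1863, -16767, 150903]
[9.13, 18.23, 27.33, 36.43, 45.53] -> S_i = 9.13 + 9.10*i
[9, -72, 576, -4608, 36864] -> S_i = 9*-8^i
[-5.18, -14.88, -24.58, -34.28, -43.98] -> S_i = -5.18 + -9.70*i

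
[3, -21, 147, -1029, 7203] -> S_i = 3*-7^i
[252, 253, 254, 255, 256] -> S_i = 252 + 1*i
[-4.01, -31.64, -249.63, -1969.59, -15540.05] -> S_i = -4.01*7.89^i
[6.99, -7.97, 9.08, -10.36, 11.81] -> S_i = 6.99*(-1.14)^i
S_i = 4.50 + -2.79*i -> [4.5, 1.71, -1.08, -3.87, -6.66]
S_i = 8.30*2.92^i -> [8.3, 24.24, 70.77, 206.65, 603.41]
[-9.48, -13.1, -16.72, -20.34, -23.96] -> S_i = -9.48 + -3.62*i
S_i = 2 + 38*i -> [2, 40, 78, 116, 154]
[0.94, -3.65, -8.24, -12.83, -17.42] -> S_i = 0.94 + -4.59*i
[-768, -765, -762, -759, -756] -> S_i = -768 + 3*i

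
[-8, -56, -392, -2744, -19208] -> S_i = -8*7^i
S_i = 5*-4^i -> [5, -20, 80, -320, 1280]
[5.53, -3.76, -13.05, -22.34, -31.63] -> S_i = 5.53 + -9.29*i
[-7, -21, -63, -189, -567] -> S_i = -7*3^i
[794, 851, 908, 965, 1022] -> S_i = 794 + 57*i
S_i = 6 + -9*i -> [6, -3, -12, -21, -30]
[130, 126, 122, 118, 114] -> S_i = 130 + -4*i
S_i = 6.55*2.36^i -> [6.55, 15.46, 36.48, 86.09, 203.18]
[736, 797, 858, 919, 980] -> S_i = 736 + 61*i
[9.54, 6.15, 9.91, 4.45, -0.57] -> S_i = Random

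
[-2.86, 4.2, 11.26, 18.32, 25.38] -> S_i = -2.86 + 7.06*i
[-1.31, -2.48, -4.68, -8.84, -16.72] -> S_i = -1.31*1.89^i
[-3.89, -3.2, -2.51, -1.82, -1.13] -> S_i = -3.89 + 0.69*i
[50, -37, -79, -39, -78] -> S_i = Random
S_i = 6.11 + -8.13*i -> [6.11, -2.02, -10.15, -18.28, -26.41]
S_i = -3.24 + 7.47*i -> [-3.24, 4.23, 11.7, 19.17, 26.64]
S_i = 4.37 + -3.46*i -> [4.37, 0.91, -2.55, -6.01, -9.47]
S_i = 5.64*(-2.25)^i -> [5.64, -12.69, 28.55, -64.24, 144.55]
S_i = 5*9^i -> [5, 45, 405, 3645, 32805]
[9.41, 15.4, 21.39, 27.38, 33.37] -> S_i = 9.41 + 5.99*i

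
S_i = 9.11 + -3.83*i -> [9.11, 5.28, 1.45, -2.38, -6.21]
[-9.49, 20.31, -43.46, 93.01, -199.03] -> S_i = -9.49*(-2.14)^i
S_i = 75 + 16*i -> [75, 91, 107, 123, 139]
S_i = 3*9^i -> [3, 27, 243, 2187, 19683]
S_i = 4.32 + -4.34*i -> [4.32, -0.02, -4.36, -8.7, -13.04]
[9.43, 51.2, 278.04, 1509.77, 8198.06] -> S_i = 9.43*5.43^i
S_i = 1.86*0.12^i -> [1.86, 0.22, 0.03, 0.0, 0.0]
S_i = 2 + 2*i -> [2, 4, 6, 8, 10]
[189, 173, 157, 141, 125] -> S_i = 189 + -16*i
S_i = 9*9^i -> [9, 81, 729, 6561, 59049]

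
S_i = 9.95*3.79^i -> [9.95, 37.71, 142.92, 541.68, 2052.96]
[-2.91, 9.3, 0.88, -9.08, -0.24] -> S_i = Random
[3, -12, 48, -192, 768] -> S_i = 3*-4^i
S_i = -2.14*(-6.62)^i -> [-2.14, 14.17, -93.78, 620.85, -4110.04]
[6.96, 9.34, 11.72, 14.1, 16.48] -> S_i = 6.96 + 2.38*i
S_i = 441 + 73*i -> [441, 514, 587, 660, 733]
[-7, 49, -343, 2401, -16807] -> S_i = -7*-7^i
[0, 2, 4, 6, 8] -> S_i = 0 + 2*i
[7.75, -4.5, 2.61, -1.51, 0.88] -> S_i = 7.75*(-0.58)^i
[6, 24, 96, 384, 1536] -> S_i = 6*4^i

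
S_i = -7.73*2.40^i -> [-7.73, -18.55, -44.52, -106.86, -256.46]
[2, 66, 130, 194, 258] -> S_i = 2 + 64*i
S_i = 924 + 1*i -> [924, 925, 926, 927, 928]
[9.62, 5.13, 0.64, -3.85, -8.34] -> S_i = 9.62 + -4.49*i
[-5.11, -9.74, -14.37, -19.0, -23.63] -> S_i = -5.11 + -4.63*i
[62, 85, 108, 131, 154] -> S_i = 62 + 23*i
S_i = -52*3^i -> [-52, -156, -468, -1404, -4212]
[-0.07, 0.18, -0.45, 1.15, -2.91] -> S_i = -0.07*(-2.54)^i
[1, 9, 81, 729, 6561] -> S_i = 1*9^i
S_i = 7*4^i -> [7, 28, 112, 448, 1792]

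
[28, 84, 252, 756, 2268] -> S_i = 28*3^i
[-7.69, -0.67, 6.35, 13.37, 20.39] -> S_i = -7.69 + 7.02*i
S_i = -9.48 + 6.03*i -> [-9.48, -3.45, 2.58, 8.61, 14.64]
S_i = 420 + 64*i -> [420, 484, 548, 612, 676]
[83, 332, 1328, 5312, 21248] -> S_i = 83*4^i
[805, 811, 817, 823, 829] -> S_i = 805 + 6*i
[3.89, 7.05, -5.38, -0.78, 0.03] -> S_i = Random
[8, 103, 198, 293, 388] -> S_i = 8 + 95*i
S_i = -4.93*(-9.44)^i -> [-4.93, 46.54, -439.33, 4147.28, -39150.28]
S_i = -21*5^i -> [-21, -105, -525, -2625, -13125]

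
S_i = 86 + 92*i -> [86, 178, 270, 362, 454]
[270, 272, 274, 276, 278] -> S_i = 270 + 2*i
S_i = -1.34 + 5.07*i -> [-1.34, 3.73, 8.8, 13.87, 18.94]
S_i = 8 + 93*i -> [8, 101, 194, 287, 380]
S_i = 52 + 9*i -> [52, 61, 70, 79, 88]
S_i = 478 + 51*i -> [478, 529, 580, 631, 682]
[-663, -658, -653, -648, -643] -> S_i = -663 + 5*i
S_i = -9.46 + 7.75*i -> [-9.46, -1.71, 6.04, 13.79, 21.54]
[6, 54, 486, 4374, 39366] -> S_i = 6*9^i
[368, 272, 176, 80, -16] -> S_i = 368 + -96*i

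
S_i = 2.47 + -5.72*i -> [2.47, -3.25, -8.97, -14.69, -20.41]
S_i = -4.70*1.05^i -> [-4.7, -4.94, -5.18, -5.44, -5.71]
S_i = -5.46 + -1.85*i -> [-5.46, -7.31, -9.16, -11.01, -12.86]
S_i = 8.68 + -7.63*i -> [8.68, 1.05, -6.58, -14.21, -21.84]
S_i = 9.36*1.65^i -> [9.36, 15.44, 25.48, 42.05, 69.38]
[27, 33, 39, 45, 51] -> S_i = 27 + 6*i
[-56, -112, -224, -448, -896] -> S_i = -56*2^i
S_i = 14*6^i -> [14, 84, 504, 3024, 18144]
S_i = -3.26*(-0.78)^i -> [-3.26, 2.54, -1.98, 1.55, -1.21]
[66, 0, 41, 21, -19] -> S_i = Random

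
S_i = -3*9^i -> [-3, -27, -243, -2187, -19683]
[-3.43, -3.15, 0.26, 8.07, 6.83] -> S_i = Random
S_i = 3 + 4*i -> [3, 7, 11, 15, 19]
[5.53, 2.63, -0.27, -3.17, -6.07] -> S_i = 5.53 + -2.90*i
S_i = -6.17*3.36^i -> [-6.17, -20.73, -69.66, -234.05, -786.4]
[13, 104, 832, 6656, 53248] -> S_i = 13*8^i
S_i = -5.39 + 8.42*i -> [-5.39, 3.03, 11.45, 19.87, 28.29]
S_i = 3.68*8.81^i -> [3.68, 32.42, 285.63, 2516.38, 22169.27]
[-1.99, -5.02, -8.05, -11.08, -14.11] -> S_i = -1.99 + -3.03*i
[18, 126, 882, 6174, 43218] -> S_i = 18*7^i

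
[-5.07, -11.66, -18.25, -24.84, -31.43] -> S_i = -5.07 + -6.59*i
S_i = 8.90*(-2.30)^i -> [8.9, -20.47, 47.08, -108.29, 249.06]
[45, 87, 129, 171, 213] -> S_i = 45 + 42*i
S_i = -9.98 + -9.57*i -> [-9.98, -19.55, -29.12, -38.69, -48.26]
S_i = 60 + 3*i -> [60, 63, 66, 69, 72]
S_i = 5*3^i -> [5, 15, 45, 135, 405]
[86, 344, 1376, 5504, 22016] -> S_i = 86*4^i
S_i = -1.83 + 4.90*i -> [-1.83, 3.07, 7.97, 12.87, 17.77]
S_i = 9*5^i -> [9, 45, 225, 1125, 5625]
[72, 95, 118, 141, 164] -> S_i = 72 + 23*i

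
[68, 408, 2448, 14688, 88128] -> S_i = 68*6^i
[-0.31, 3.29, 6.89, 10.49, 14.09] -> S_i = -0.31 + 3.60*i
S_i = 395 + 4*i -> [395, 399, 403, 407, 411]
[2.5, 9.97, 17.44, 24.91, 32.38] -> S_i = 2.50 + 7.47*i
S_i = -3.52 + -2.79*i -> [-3.52, -6.31, -9.1, -11.89, -14.68]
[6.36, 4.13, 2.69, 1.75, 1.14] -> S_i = 6.36*0.65^i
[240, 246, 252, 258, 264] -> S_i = 240 + 6*i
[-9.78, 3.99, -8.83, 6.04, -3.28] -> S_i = Random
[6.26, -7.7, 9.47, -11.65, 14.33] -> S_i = 6.26*(-1.23)^i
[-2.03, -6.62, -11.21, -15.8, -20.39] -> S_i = -2.03 + -4.59*i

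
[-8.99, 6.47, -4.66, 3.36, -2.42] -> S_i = -8.99*(-0.72)^i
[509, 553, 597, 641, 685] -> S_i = 509 + 44*i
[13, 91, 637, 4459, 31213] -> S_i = 13*7^i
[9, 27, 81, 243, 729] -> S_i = 9*3^i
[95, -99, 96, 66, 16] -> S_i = Random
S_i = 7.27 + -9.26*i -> [7.27, -1.99, -11.25, -20.51, -29.77]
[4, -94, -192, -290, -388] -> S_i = 4 + -98*i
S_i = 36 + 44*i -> [36, 80, 124, 168, 212]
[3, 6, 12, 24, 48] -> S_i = 3*2^i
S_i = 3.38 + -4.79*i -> [3.38, -1.41, -6.2, -10.99, -15.78]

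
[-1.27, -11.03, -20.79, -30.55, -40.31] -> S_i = -1.27 + -9.76*i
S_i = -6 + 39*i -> [-6, 33, 72, 111, 150]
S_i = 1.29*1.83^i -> [1.29, 2.36, 4.32, 7.91, 14.47]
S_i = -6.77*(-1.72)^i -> [-6.77, 11.64, -20.03, 34.45, -59.25]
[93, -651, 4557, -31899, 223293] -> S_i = 93*-7^i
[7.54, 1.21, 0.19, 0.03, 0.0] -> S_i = 7.54*0.16^i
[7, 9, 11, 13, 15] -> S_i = 7 + 2*i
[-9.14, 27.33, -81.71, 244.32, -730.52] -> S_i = -9.14*(-2.99)^i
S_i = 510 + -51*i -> [510, 459, 408, 357, 306]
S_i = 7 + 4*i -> [7, 11, 15, 19, 23]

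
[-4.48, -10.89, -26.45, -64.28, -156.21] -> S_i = -4.48*2.43^i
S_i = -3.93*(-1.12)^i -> [-3.93, 4.4, -4.93, 5.52, -6.18]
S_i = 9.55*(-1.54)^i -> [9.55, -14.71, 22.65, -34.88, 53.71]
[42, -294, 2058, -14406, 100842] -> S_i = 42*-7^i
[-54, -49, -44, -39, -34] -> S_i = -54 + 5*i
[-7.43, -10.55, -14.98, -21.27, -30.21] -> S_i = -7.43*1.42^i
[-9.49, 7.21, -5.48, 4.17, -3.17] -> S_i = -9.49*(-0.76)^i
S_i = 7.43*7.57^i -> [7.43, 56.25, 425.78, 3223.12, 24399.02]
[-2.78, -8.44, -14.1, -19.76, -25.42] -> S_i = -2.78 + -5.66*i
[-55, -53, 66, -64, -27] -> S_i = Random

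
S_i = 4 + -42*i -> [4, -38, -80, -122, -164]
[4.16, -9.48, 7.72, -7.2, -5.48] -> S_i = Random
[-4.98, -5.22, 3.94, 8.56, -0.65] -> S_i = Random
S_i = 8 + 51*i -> [8, 59, 110, 161, 212]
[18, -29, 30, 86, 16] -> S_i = Random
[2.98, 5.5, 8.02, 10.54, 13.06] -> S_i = 2.98 + 2.52*i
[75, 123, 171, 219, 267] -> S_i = 75 + 48*i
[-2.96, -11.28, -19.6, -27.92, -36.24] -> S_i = -2.96 + -8.32*i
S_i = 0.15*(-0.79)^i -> [0.15, -0.12, 0.09, -0.07, 0.06]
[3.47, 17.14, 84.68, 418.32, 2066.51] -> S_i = 3.47*4.94^i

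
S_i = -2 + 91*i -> [-2, 89, 180, 271, 362]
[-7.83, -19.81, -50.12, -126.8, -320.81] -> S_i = -7.83*2.53^i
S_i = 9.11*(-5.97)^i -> [9.11, -54.39, 324.69, -1938.39, 11572.19]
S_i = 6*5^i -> [6, 30, 150, 750, 3750]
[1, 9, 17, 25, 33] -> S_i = 1 + 8*i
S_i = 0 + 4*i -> [0, 4, 8, 12, 16]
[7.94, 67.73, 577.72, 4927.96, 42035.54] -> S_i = 7.94*8.53^i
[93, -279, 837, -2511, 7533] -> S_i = 93*-3^i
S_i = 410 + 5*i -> [410, 415, 420, 425, 430]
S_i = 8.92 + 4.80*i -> [8.92, 13.72, 18.52, 23.32, 28.12]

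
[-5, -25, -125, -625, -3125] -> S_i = -5*5^i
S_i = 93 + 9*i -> [93, 102, 111, 120, 129]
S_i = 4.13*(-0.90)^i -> [4.13, -3.72, 3.35, -3.01, 2.71]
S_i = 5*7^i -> [5, 35, 245, 1715, 12005]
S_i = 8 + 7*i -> [8, 15, 22, 29, 36]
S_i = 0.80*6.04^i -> [0.8, 4.83, 29.19, 176.28, 1064.73]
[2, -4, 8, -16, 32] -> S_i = 2*-2^i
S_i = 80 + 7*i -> [80, 87, 94, 101, 108]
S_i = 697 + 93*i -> [697, 790, 883, 976, 1069]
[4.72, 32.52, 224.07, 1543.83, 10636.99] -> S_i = 4.72*6.89^i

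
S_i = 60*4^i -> [60, 240, 960, 3840, 15360]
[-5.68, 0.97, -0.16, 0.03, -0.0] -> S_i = -5.68*(-0.17)^i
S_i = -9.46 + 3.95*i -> [-9.46, -5.51, -1.56, 2.39, 6.34]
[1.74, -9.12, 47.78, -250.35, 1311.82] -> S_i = 1.74*(-5.24)^i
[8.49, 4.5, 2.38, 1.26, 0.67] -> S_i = 8.49*0.53^i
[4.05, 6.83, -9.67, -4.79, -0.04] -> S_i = Random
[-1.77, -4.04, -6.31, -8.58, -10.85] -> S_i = -1.77 + -2.27*i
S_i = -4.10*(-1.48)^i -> [-4.1, 6.07, -8.98, 13.29, -19.67]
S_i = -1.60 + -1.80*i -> [-1.6, -3.4, -5.2, -7.0, -8.8]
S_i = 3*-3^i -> [3, -9, 27, -81, 243]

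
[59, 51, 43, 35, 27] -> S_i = 59 + -8*i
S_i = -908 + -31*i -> [-908, -939, -970, -1001, -1032]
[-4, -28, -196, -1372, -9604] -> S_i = -4*7^i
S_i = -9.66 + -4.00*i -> [-9.66, -13.66, -17.66, -21.66, -25.66]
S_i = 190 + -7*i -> [190, 183, 176, 169, 162]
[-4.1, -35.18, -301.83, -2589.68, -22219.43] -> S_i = -4.10*8.58^i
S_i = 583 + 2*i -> [583, 585, 587, 589, 591]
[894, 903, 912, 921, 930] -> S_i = 894 + 9*i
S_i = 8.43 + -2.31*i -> [8.43, 6.12, 3.81, 1.5, -0.81]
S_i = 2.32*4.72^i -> [2.32, 10.95, 51.69, 243.96, 1151.48]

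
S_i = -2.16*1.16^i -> [-2.16, -2.51, -2.91, -3.37, -3.91]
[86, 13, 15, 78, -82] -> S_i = Random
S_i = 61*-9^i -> [61, -549, 4941, -44469, 400221]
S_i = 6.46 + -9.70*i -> [6.46, -3.24, -12.94, -22.64, -32.34]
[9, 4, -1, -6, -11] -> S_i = 9 + -5*i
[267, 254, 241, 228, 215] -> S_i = 267 + -13*i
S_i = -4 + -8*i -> [-4, -12, -20, -28, -36]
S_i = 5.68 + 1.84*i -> [5.68, 7.52, 9.36, 11.2, 13.04]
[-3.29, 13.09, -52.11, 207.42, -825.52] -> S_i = -3.29*(-3.98)^i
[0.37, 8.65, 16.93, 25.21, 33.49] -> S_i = 0.37 + 8.28*i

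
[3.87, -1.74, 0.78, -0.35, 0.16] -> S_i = 3.87*(-0.45)^i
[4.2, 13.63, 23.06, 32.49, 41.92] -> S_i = 4.20 + 9.43*i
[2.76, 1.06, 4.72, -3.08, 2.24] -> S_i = Random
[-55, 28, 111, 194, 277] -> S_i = -55 + 83*i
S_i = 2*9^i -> [2, 18, 162, 1458, 13122]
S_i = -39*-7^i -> [-39, 273, -1911, 13377, -93639]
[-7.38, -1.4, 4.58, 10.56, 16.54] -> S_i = -7.38 + 5.98*i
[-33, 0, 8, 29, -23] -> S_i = Random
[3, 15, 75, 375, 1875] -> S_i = 3*5^i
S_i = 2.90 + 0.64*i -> [2.9, 3.54, 4.18, 4.82, 5.46]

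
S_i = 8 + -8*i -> [8, 0, -8, -16, -24]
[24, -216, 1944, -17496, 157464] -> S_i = 24*-9^i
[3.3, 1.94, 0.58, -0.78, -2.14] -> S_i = 3.30 + -1.36*i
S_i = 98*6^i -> [98, 588, 3528, 21168, 127008]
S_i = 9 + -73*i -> [9, -64, -137, -210, -283]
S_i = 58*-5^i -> [58, -290, 1450, -7250, 36250]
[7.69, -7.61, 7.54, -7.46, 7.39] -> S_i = 7.69*(-0.99)^i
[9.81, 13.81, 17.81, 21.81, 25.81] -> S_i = 9.81 + 4.00*i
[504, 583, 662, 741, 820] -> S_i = 504 + 79*i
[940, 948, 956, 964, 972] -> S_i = 940 + 8*i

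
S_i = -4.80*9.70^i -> [-4.8, -46.56, -451.63, -4380.83, -42494.05]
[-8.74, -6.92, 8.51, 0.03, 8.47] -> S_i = Random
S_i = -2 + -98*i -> [-2, -100, -198, -296, -394]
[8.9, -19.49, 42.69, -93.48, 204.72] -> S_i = 8.90*(-2.19)^i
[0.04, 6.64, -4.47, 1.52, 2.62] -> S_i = Random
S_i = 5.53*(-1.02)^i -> [5.53, -5.64, 5.75, -5.87, 5.99]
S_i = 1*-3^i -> [1, -3, 9, -27, 81]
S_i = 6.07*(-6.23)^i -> [6.07, -37.82, 235.59, -1467.75, 9144.1]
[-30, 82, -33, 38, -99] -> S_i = Random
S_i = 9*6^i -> [9, 54, 324, 1944, 11664]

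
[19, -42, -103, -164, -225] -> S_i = 19 + -61*i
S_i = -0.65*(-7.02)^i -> [-0.65, 4.56, -32.03, 224.87, -1578.56]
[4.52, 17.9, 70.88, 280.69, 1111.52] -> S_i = 4.52*3.96^i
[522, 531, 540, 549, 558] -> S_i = 522 + 9*i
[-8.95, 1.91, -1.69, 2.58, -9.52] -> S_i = Random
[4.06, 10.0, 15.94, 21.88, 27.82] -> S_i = 4.06 + 5.94*i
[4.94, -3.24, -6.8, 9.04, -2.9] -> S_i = Random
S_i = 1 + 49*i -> [1, 50, 99, 148, 197]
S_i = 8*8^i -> [8, 64, 512, 4096, 32768]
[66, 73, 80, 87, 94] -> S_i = 66 + 7*i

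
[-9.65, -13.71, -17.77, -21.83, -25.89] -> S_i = -9.65 + -4.06*i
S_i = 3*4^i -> [3, 12, 48, 192, 768]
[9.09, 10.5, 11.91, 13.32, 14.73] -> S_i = 9.09 + 1.41*i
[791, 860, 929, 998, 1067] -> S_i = 791 + 69*i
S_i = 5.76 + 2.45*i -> [5.76, 8.21, 10.66, 13.11, 15.56]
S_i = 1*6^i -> [1, 6, 36, 216, 1296]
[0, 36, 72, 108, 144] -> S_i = 0 + 36*i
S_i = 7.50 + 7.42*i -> [7.5, 14.92, 22.34, 29.76, 37.18]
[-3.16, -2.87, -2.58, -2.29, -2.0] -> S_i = -3.16 + 0.29*i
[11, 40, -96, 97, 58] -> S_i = Random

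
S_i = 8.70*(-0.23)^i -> [8.7, -2.0, 0.46, -0.11, 0.02]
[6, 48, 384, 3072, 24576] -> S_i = 6*8^i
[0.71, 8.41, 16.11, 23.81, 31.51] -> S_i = 0.71 + 7.70*i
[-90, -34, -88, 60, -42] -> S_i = Random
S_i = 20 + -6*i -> [20, 14, 8, 2, -4]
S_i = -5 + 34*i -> [-5, 29, 63, 97, 131]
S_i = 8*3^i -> [8, 24, 72, 216, 648]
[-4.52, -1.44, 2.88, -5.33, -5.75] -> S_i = Random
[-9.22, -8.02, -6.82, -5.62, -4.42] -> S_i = -9.22 + 1.20*i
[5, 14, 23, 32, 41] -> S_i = 5 + 9*i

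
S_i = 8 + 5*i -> [8, 13, 18, 23, 28]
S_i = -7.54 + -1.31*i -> [-7.54, -8.85, -10.16, -11.47, -12.78]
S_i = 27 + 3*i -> [27, 30, 33, 36, 39]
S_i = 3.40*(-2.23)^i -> [3.4, -7.58, 16.91, -37.7, 84.08]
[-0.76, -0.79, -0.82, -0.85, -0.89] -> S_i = -0.76*1.04^i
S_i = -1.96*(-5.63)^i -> [-1.96, 11.03, -62.13, 349.77, -1969.2]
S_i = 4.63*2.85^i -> [4.63, 13.2, 37.61, 107.18, 305.46]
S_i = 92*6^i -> [92, 552, 3312, 19872, 119232]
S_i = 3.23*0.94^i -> [3.23, 3.04, 2.85, 2.68, 2.52]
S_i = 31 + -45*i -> [31, -14, -59, -104, -149]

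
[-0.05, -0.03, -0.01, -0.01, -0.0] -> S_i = -0.05*0.54^i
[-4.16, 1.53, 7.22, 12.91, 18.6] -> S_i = -4.16 + 5.69*i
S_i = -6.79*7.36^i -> [-6.79, -49.97, -367.81, -2707.09, -19924.21]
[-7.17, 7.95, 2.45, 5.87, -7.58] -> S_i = Random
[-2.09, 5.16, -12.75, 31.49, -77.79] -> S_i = -2.09*(-2.47)^i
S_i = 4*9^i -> [4, 36, 324, 2916, 26244]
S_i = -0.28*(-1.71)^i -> [-0.28, 0.48, -0.82, 1.4, -2.39]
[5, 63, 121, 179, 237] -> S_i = 5 + 58*i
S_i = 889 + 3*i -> [889, 892, 895, 898, 901]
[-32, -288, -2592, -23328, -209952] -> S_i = -32*9^i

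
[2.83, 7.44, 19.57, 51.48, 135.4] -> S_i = 2.83*2.63^i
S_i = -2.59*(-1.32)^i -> [-2.59, 3.42, -4.51, 5.96, -7.86]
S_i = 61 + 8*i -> [61, 69, 77, 85, 93]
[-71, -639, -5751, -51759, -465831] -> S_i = -71*9^i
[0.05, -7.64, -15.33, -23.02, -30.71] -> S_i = 0.05 + -7.69*i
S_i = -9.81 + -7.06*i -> [-9.81, -16.87, -23.93, -30.99, -38.05]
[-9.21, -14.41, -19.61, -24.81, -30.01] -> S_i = -9.21 + -5.20*i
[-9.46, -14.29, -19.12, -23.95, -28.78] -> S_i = -9.46 + -4.83*i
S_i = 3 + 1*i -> [3, 4, 5, 6, 7]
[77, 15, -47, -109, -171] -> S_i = 77 + -62*i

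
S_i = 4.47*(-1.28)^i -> [4.47, -5.72, 7.32, -9.37, 12.0]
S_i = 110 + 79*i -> [110, 189, 268, 347, 426]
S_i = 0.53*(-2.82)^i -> [0.53, -1.49, 4.21, -11.89, 33.52]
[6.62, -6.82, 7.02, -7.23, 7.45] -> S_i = 6.62*(-1.03)^i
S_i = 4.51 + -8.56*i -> [4.51, -4.05, -12.61, -21.17, -29.73]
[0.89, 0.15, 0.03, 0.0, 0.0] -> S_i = 0.89*0.17^i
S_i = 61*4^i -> [61, 244, 976, 3904, 15616]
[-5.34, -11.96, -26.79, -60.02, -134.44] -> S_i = -5.34*2.24^i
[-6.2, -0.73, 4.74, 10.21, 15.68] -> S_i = -6.20 + 5.47*i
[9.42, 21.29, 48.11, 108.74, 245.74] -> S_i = 9.42*2.26^i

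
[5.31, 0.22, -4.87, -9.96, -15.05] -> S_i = 5.31 + -5.09*i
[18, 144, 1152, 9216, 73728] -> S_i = 18*8^i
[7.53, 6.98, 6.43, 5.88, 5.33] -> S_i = 7.53 + -0.55*i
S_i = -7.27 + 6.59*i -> [-7.27, -0.68, 5.91, 12.5, 19.09]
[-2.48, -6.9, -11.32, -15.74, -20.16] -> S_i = -2.48 + -4.42*i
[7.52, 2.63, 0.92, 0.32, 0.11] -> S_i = 7.52*0.35^i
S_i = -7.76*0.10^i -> [-7.76, -0.78, -0.08, -0.01, -0.0]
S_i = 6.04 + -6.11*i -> [6.04, -0.07, -6.18, -12.29, -18.4]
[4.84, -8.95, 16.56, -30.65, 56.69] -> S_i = 4.84*(-1.85)^i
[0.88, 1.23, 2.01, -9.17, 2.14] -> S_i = Random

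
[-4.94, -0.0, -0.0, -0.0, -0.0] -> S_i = -4.94*0.00^i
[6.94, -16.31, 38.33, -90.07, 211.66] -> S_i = 6.94*(-2.35)^i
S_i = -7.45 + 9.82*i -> [-7.45, 2.37, 12.19, 22.01, 31.83]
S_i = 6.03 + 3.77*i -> [6.03, 9.8, 13.57, 17.34, 21.11]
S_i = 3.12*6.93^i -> [3.12, 21.62, 149.84, 1038.38, 7195.94]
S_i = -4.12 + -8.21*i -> [-4.12, -12.33, -20.54, -28.75, -36.96]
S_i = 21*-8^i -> [21, -168, 1344, -10752, 86016]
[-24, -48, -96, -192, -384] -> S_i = -24*2^i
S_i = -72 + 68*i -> [-72, -4, 64, 132, 200]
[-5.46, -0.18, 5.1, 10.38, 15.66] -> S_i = -5.46 + 5.28*i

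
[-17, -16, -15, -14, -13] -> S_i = -17 + 1*i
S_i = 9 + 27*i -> [9, 36, 63, 90, 117]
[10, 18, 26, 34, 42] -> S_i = 10 + 8*i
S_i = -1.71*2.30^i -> [-1.71, -3.93, -9.05, -20.81, -47.85]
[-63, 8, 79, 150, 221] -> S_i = -63 + 71*i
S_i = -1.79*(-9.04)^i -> [-1.79, 16.18, -146.28, 1322.39, -11954.37]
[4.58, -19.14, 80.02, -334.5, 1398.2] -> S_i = 4.58*(-4.18)^i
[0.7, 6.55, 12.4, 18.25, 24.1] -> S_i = 0.70 + 5.85*i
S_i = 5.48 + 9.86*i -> [5.48, 15.34, 25.2, 35.06, 44.92]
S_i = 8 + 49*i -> [8, 57, 106, 155, 204]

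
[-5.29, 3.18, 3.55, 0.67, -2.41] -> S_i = Random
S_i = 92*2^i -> [92, 184, 368, 736, 1472]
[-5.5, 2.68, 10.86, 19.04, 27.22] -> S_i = -5.50 + 8.18*i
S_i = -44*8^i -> [-44, -352, -2816, -22528, -180224]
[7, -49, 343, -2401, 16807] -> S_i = 7*-7^i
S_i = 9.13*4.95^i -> [9.13, 45.19, 223.71, 1107.35, 5481.4]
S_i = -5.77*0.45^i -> [-5.77, -2.6, -1.17, -0.53, -0.24]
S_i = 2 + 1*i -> [2, 3, 4, 5, 6]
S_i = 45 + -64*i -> [45, -19, -83, -147, -211]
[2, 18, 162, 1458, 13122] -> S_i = 2*9^i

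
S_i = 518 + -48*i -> [518, 470, 422, 374, 326]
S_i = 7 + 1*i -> [7, 8, 9, 10, 11]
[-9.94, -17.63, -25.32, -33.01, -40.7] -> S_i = -9.94 + -7.69*i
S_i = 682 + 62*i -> [682, 744, 806, 868, 930]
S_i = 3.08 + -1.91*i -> [3.08, 1.17, -0.74, -2.65, -4.56]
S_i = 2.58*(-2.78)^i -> [2.58, -7.17, 19.94, -55.43, 154.1]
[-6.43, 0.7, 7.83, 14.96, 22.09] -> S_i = -6.43 + 7.13*i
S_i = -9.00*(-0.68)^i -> [-9.0, 6.12, -4.16, 2.83, -1.92]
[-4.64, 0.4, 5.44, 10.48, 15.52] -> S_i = -4.64 + 5.04*i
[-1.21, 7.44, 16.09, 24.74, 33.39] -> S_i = -1.21 + 8.65*i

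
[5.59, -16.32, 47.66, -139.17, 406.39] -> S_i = 5.59*(-2.92)^i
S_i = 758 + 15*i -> [758, 773, 788, 803, 818]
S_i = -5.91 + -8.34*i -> [-5.91, -14.25, -22.59, -30.93, -39.27]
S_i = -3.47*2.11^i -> [-3.47, -7.32, -15.45, -32.6, -68.78]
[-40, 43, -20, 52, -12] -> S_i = Random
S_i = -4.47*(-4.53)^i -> [-4.47, 20.25, -91.73, 415.53, -1882.35]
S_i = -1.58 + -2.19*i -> [-1.58, -3.77, -5.96, -8.15, -10.34]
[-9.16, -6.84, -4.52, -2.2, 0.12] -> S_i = -9.16 + 2.32*i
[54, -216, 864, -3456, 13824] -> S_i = 54*-4^i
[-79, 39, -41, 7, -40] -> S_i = Random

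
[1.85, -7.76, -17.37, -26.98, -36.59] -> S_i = 1.85 + -9.61*i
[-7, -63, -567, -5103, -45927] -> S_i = -7*9^i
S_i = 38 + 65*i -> [38, 103, 168, 233, 298]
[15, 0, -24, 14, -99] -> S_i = Random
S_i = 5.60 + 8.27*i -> [5.6, 13.87, 22.14, 30.41, 38.68]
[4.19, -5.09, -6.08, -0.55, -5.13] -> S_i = Random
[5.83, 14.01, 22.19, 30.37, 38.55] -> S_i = 5.83 + 8.18*i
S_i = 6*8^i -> [6, 48, 384, 3072, 24576]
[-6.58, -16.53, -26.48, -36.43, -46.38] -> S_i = -6.58 + -9.95*i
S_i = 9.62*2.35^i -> [9.62, 22.61, 53.13, 124.85, 293.39]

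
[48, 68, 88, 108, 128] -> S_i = 48 + 20*i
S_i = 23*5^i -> [23, 115, 575, 2875, 14375]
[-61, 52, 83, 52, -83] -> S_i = Random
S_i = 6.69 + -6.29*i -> [6.69, 0.4, -5.89, -12.18, -18.47]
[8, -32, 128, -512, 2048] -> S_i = 8*-4^i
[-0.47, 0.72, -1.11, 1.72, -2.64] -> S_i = -0.47*(-1.54)^i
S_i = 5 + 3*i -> [5, 8, 11, 14, 17]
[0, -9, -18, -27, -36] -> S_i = 0 + -9*i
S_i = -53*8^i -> [-53, -424, -3392, -27136, -217088]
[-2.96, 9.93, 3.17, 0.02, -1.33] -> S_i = Random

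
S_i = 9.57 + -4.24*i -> [9.57, 5.33, 1.09, -3.15, -7.39]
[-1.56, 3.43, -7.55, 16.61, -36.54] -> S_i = -1.56*(-2.20)^i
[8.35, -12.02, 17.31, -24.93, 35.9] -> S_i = 8.35*(-1.44)^i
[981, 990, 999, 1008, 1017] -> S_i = 981 + 9*i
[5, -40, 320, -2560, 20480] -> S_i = 5*-8^i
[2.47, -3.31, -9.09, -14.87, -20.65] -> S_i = 2.47 + -5.78*i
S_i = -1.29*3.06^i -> [-1.29, -3.95, -12.08, -36.96, -113.1]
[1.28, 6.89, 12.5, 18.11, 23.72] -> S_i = 1.28 + 5.61*i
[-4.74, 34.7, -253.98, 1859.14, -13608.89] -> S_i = -4.74*(-7.32)^i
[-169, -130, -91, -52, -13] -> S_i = -169 + 39*i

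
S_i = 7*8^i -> [7, 56, 448, 3584, 28672]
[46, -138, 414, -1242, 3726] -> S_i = 46*-3^i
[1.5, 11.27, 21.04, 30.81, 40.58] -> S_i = 1.50 + 9.77*i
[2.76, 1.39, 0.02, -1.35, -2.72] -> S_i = 2.76 + -1.37*i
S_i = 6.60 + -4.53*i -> [6.6, 2.07, -2.46, -6.99, -11.52]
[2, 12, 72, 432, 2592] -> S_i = 2*6^i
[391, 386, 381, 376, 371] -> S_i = 391 + -5*i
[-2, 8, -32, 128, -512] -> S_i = -2*-4^i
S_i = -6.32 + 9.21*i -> [-6.32, 2.89, 12.1, 21.31, 30.52]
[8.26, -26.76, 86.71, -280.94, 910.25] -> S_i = 8.26*(-3.24)^i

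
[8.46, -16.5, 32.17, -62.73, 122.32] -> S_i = 8.46*(-1.95)^i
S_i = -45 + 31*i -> [-45, -14, 17, 48, 79]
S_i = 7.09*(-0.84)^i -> [7.09, -5.96, 5.0, -4.2, 3.53]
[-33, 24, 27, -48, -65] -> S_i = Random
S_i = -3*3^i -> [-3, -9, -27, -81, -243]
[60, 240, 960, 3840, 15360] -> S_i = 60*4^i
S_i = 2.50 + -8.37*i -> [2.5, -5.87, -14.24, -22.61, -30.98]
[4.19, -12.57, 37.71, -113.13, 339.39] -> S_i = 4.19*(-3.00)^i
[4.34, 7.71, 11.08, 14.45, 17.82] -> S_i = 4.34 + 3.37*i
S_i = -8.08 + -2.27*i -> [-8.08, -10.35, -12.62, -14.89, -17.16]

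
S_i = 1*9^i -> [1, 9, 81, 729, 6561]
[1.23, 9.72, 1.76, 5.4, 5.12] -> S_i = Random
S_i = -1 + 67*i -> [-1, 66, 133, 200, 267]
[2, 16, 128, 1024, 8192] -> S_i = 2*8^i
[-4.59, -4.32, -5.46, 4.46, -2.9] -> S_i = Random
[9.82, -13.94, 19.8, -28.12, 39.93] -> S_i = 9.82*(-1.42)^i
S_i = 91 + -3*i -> [91, 88, 85, 82, 79]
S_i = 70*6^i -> [70, 420, 2520, 15120, 90720]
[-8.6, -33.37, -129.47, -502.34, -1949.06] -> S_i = -8.60*3.88^i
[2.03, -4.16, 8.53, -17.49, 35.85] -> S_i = 2.03*(-2.05)^i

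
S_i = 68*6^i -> [68, 408, 2448, 14688, 88128]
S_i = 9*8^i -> [9, 72, 576, 4608, 36864]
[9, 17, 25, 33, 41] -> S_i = 9 + 8*i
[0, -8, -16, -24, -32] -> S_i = 0 + -8*i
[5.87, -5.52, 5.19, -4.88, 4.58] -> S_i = 5.87*(-0.94)^i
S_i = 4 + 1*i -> [4, 5, 6, 7, 8]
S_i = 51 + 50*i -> [51, 101, 151, 201, 251]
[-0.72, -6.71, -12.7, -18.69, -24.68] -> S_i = -0.72 + -5.99*i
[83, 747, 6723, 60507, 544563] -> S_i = 83*9^i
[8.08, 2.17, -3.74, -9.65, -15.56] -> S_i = 8.08 + -5.91*i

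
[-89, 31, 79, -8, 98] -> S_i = Random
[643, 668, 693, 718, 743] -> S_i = 643 + 25*i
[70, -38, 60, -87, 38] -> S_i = Random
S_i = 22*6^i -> [22, 132, 792, 4752, 28512]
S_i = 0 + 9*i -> [0, 9, 18, 27, 36]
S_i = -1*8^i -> [-1, -8, -64, -512, -4096]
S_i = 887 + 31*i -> [887, 918, 949, 980, 1011]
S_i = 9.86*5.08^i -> [9.86, 50.09, 254.45, 1292.61, 6566.47]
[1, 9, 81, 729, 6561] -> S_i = 1*9^i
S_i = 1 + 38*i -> [1, 39, 77, 115, 153]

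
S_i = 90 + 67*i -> [90, 157, 224, 291, 358]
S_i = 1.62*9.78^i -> [1.62, 15.84, 154.95, 1515.41, 14820.76]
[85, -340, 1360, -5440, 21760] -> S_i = 85*-4^i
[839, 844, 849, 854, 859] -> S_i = 839 + 5*i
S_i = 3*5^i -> [3, 15, 75, 375, 1875]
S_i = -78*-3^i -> [-78, 234, -702, 2106, -6318]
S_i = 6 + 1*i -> [6, 7, 8, 9, 10]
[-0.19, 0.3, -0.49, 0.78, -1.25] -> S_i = -0.19*(-1.60)^i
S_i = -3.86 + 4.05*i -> [-3.86, 0.19, 4.24, 8.29, 12.34]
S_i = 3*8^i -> [3, 24, 192, 1536, 12288]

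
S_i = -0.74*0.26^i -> [-0.74, -0.19, -0.05, -0.01, -0.0]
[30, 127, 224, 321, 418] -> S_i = 30 + 97*i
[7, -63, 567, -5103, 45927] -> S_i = 7*-9^i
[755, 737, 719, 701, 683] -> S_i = 755 + -18*i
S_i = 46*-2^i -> [46, -92, 184, -368, 736]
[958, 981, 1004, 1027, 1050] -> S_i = 958 + 23*i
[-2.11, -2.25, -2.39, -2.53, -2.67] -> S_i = -2.11 + -0.14*i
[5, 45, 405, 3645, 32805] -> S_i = 5*9^i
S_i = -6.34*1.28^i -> [-6.34, -8.12, -10.39, -13.3, -17.02]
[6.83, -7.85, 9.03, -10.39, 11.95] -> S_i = 6.83*(-1.15)^i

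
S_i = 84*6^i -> [84, 504, 3024, 18144, 108864]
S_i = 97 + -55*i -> [97, 42, -13, -68, -123]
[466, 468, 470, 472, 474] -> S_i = 466 + 2*i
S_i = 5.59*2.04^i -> [5.59, 11.4, 23.26, 47.46, 96.81]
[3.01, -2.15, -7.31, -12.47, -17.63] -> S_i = 3.01 + -5.16*i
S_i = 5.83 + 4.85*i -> [5.83, 10.68, 15.53, 20.38, 25.23]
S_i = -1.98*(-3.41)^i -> [-1.98, 6.75, -23.02, 78.51, -267.72]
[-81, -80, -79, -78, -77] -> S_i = -81 + 1*i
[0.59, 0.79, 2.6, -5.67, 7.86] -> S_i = Random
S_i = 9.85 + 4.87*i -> [9.85, 14.72, 19.59, 24.46, 29.33]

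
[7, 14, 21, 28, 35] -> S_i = 7 + 7*i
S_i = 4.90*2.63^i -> [4.9, 12.89, 33.89, 89.14, 234.43]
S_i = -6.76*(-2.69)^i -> [-6.76, 18.18, -48.92, 131.58, -353.96]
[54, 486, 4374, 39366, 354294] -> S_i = 54*9^i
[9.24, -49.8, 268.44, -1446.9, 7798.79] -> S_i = 9.24*(-5.39)^i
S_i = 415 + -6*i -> [415, 409, 403, 397, 391]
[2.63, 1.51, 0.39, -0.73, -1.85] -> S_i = 2.63 + -1.12*i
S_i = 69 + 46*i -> [69, 115, 161, 207, 253]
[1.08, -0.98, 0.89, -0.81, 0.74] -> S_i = 1.08*(-0.91)^i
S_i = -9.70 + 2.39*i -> [-9.7, -7.31, -4.92, -2.53, -0.14]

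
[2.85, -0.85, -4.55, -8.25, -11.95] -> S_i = 2.85 + -3.70*i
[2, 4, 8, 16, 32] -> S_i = 2*2^i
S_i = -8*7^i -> [-8, -56, -392, -2744, -19208]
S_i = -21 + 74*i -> [-21, 53, 127, 201, 275]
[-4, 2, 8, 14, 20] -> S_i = -4 + 6*i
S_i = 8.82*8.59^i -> [8.82, 75.76, 650.81, 5590.47, 48022.11]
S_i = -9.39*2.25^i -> [-9.39, -21.13, -47.54, -106.96, -240.66]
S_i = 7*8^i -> [7, 56, 448, 3584, 28672]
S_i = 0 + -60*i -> [0, -60, -120, -180, -240]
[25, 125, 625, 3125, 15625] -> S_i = 25*5^i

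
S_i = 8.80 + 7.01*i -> [8.8, 15.81, 22.82, 29.83, 36.84]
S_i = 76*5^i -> [76, 380, 1900, 9500, 47500]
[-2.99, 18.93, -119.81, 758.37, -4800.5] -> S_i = -2.99*(-6.33)^i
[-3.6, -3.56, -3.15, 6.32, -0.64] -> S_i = Random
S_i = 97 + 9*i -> [97, 106, 115, 124, 133]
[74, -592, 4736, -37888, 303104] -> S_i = 74*-8^i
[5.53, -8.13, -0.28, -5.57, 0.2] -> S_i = Random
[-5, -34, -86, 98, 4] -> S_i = Random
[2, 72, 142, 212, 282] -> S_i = 2 + 70*i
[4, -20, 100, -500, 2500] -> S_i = 4*-5^i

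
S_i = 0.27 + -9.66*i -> [0.27, -9.39, -19.05, -28.71, -38.37]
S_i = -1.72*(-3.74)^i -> [-1.72, 6.43, -24.06, 89.98, -336.52]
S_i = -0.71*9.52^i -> [-0.71, -6.76, -64.35, -612.59, -5831.85]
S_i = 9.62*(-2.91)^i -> [9.62, -27.99, 81.46, -237.06, 689.84]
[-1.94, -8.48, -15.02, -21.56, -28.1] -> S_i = -1.94 + -6.54*i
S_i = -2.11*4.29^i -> [-2.11, -9.05, -38.83, -166.59, -714.68]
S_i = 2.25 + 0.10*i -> [2.25, 2.35, 2.45, 2.55, 2.65]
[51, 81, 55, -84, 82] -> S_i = Random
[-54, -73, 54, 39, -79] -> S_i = Random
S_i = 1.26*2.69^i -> [1.26, 3.39, 9.12, 24.53, 65.98]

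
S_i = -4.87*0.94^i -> [-4.87, -4.58, -4.3, -4.04, -3.8]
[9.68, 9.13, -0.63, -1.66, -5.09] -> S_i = Random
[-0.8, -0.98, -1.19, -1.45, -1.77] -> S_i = -0.80*1.22^i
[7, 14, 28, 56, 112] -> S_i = 7*2^i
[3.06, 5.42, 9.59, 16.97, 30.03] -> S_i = 3.06*1.77^i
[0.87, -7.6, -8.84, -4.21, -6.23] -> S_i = Random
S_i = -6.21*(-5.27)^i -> [-6.21, 32.73, -172.47, 908.92, -4789.98]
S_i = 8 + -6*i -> [8, 2, -4, -10, -16]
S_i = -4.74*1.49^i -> [-4.74, -7.06, -10.52, -15.68, -23.36]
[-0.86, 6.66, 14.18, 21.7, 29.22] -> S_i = -0.86 + 7.52*i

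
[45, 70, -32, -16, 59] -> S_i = Random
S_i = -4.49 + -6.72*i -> [-4.49, -11.21, -17.93, -24.65, -31.37]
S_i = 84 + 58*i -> [84, 142, 200, 258, 316]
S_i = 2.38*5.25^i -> [2.38, 12.5, 65.6, 344.39, 1808.07]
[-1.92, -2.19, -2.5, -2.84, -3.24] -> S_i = -1.92*1.14^i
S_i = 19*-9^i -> [19, -171, 1539, -13851, 124659]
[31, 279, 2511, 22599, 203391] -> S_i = 31*9^i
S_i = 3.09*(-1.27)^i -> [3.09, -3.92, 4.98, -6.33, 8.04]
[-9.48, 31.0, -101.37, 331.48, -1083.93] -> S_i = -9.48*(-3.27)^i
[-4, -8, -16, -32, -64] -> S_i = -4*2^i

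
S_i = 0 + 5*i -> [0, 5, 10, 15, 20]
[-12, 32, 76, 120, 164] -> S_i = -12 + 44*i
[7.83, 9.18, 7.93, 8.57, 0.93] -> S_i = Random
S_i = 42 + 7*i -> [42, 49, 56, 63, 70]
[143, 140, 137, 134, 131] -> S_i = 143 + -3*i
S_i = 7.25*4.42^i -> [7.25, 32.04, 141.64, 626.04, 2767.11]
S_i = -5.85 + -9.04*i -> [-5.85, -14.89, -23.93, -32.97, -42.01]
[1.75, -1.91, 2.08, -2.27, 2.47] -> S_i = 1.75*(-1.09)^i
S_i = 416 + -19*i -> [416, 397, 378, 359, 340]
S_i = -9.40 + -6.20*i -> [-9.4, -15.6, -21.8, -28.0, -34.2]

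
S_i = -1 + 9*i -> [-1, 8, 17, 26, 35]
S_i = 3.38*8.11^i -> [3.38, 27.41, 222.31, 1802.93, 14621.78]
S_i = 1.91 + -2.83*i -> [1.91, -0.92, -3.75, -6.58, -9.41]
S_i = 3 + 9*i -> [3, 12, 21, 30, 39]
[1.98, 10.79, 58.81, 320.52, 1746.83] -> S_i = 1.98*5.45^i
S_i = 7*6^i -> [7, 42, 252, 1512, 9072]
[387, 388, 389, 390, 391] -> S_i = 387 + 1*i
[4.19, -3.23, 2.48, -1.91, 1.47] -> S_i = 4.19*(-0.77)^i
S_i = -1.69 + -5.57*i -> [-1.69, -7.26, -12.83, -18.4, -23.97]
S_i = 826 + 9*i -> [826, 835, 844, 853, 862]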